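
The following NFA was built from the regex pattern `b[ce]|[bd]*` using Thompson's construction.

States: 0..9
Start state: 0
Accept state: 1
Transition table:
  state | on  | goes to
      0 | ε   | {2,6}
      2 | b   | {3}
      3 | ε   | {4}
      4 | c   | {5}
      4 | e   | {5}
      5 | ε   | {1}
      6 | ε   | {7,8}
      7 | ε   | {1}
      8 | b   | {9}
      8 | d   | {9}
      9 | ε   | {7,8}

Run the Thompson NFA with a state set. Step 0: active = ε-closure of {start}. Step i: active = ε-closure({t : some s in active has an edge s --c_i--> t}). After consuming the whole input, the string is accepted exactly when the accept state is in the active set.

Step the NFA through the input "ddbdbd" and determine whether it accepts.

Answer: ACCEPT

Steps:
start: ε-closure({0}) = {0,1,2,6,7,8}
'd' @ 1: {1,7,8,9}  [accepting]
'd' @ 2: {1,7,8,9}  [accepting]
'b' @ 3: {1,7,8,9}  [accepting]
'd' @ 4: {1,7,8,9}  [accepting]
'b' @ 5: {1,7,8,9}  [accepting]
'd' @ 6: {1,7,8,9}  [accepting]
final: {1,7,8,9}; accept 1 in set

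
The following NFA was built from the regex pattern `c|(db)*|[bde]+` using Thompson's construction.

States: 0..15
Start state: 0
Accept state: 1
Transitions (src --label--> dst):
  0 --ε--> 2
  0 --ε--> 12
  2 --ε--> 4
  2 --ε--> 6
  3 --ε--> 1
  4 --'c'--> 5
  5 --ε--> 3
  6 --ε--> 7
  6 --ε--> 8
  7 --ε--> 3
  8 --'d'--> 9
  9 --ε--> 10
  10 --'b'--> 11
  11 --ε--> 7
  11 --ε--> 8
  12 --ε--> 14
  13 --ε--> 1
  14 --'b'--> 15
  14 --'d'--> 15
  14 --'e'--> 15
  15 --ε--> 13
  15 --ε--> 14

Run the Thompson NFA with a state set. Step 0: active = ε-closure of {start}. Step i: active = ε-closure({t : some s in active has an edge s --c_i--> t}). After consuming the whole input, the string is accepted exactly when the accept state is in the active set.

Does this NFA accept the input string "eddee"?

start: ε-closure({0}) = {0,1,2,3,4,6,7,8,12,14}
'e' @ 1: {1,13,14,15}  [accepting]
'd' @ 2: {1,13,14,15}  [accepting]
'd' @ 3: {1,13,14,15}  [accepting]
'e' @ 4: {1,13,14,15}  [accepting]
'e' @ 5: {1,13,14,15}  [accepting]
end set {1,13,14,15} — state 1 in

Answer: ACCEPT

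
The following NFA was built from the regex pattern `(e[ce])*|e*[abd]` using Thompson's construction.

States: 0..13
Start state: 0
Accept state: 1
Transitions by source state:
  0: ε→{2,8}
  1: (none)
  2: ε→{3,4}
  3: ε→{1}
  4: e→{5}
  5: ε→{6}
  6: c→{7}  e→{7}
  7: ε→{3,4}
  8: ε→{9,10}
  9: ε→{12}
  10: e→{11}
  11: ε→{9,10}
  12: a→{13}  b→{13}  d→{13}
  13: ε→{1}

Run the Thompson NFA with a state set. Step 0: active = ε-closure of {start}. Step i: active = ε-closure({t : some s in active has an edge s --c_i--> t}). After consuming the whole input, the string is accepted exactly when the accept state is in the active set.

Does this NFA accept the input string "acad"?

start: ε-closure({0}) = {0,1,2,3,4,8,9,10,12}
'a' @ 1: {1,13}  (accept∈set)
'c' @ 2: {}  — no active states
rest 'ad' ignored (set empty)
end set {} — state 1 not in

Answer: REJECT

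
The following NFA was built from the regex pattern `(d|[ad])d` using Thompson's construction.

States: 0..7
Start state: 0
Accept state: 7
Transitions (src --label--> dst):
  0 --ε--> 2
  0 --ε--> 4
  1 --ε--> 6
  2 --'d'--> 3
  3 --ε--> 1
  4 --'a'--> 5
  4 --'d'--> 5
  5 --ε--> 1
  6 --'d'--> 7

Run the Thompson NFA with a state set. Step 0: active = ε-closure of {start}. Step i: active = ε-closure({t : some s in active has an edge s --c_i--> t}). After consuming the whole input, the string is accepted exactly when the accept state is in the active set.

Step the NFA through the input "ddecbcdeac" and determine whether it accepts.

Answer: REJECT

Derivation:
start: ε-closure({0}) = {0,2,4}
'd' @ 1: {1,3,5,6}
'd' @ 2: {7}  ✓accept
'e' @ 3: {}  — no active states
rest 'cbcdeac' ignored (set empty)
final: {}; accept 7 not in set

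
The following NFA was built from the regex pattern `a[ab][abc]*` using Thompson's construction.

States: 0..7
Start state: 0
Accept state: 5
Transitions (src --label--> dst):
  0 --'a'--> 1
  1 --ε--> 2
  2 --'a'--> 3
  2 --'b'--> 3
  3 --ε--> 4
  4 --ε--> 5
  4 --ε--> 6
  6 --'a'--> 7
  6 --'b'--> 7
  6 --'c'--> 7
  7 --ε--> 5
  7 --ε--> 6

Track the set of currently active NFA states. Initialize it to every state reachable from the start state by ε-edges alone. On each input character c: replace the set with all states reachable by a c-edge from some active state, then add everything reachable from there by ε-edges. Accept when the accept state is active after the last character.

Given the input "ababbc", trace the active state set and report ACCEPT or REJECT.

Answer: ACCEPT

Derivation:
S₀ = ε-closure({0}) = {0}
'a' @ 1: {1,2}
'b' @ 2: {3,4,5,6}  (accept∈set)
'a' @ 3: {5,6,7}  (accept∈set)
'b' @ 4: {5,6,7}  (accept∈set)
'b' @ 5: {5,6,7}  (accept∈set)
'c' @ 6: {5,6,7}  (accept∈set)
end set {5,6,7} — state 5 in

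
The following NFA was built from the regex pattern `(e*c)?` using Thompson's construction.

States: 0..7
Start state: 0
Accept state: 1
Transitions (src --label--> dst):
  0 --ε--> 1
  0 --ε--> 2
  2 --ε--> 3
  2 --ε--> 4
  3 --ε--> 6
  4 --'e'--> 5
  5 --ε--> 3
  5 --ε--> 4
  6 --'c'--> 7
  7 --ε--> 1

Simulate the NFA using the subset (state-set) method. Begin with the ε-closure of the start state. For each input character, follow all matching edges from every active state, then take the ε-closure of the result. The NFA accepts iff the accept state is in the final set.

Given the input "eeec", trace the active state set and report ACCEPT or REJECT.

Answer: ACCEPT

Trace:
S₀ = ε-closure({0}) = {0,1,2,3,4,6}
'e' @ 1: {3,4,5,6}
'e' @ 2: {3,4,5,6}
'e' @ 3: {3,4,5,6}
'c' @ 4: {1,7}  (accept∈set)
end set {1,7} — state 1 in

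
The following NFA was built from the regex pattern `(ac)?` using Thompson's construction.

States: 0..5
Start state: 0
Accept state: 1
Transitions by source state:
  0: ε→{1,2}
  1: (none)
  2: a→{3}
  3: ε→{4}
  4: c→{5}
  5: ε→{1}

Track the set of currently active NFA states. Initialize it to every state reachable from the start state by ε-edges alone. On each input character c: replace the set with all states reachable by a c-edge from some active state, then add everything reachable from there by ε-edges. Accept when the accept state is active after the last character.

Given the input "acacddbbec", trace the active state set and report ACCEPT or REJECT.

S₀ = ε-closure({0}) = {0,1,2}
'a' @ 1: {3,4}
'c' @ 2: {1,5}  (accept∈set)
'a' @ 3: {}  — dead — no transitions
rest 'cddbbec' ignored (set empty)
final: {}; accept 1 not in set

Answer: REJECT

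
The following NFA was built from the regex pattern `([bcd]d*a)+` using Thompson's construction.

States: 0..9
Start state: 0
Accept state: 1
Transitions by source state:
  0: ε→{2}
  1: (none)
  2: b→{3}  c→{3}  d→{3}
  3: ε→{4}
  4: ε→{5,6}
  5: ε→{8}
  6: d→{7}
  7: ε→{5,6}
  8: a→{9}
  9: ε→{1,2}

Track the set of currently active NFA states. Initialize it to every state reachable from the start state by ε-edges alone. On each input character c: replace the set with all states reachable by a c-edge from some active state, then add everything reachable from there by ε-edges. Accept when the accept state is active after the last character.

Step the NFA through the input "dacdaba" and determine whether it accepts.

start: ε-closure({0}) = {0,2}
'd' @ 1: {3,4,5,6,8}
'a' @ 2: {1,2,9}  (accept∈set)
'c' @ 3: {3,4,5,6,8}
'd' @ 4: {5,6,7,8}
'a' @ 5: {1,2,9}  (accept∈set)
'b' @ 6: {3,4,5,6,8}
'a' @ 7: {1,2,9}  (accept∈set)
end set {1,2,9} — state 1 in

Answer: ACCEPT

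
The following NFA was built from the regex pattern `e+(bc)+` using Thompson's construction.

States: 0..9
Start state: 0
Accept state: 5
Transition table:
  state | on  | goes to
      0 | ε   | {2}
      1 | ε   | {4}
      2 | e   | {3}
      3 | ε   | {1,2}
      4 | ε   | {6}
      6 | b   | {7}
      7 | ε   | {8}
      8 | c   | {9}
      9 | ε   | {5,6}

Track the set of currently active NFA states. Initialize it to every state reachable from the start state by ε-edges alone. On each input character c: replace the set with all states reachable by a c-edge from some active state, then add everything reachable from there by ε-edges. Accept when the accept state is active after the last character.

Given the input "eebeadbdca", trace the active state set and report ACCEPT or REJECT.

Answer: REJECT

Trace:
initial (ε-close {0}): {0,2}
'e' @ 1: {1,2,3,4,6}
'e' @ 2: {1,2,3,4,6}
'b' @ 3: {7,8}
'e' @ 4: {}  — dead — no transitions
rest 'adbdca' ignored (set empty)
end set {} — state 5 not in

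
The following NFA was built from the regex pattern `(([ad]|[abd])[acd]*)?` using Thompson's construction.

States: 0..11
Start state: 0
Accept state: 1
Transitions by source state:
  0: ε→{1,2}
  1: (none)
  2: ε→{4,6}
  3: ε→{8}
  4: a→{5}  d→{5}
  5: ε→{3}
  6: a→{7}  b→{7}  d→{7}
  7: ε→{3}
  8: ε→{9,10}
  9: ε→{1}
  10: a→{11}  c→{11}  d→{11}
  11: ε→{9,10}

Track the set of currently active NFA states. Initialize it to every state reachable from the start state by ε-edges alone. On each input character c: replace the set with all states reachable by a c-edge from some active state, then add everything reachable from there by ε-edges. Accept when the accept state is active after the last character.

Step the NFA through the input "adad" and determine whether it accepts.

start: ε-closure({0}) = {0,1,2,4,6}
'a' @ 1: {1,3,5,7,8,9,10}  (accept∈set)
'd' @ 2: {1,9,10,11}  (accept∈set)
'a' @ 3: {1,9,10,11}  (accept∈set)
'd' @ 4: {1,9,10,11}  (accept∈set)
after full input: {1,9,10,11}  (accept=1 in)

Answer: ACCEPT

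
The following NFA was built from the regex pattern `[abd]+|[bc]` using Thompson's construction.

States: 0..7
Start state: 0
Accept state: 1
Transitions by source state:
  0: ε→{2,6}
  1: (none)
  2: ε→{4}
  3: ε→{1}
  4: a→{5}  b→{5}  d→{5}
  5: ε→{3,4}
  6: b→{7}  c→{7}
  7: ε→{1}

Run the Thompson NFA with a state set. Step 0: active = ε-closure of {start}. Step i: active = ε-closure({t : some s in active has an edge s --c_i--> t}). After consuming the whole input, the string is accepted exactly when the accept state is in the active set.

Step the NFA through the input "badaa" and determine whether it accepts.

start: ε-closure({0}) = {0,2,4,6}
'b' @ 1: {1,3,4,5,7}  (accept∈set)
'a' @ 2: {1,3,4,5}  (accept∈set)
'd' @ 3: {1,3,4,5}  (accept∈set)
'a' @ 4: {1,3,4,5}  (accept∈set)
'a' @ 5: {1,3,4,5}  (accept∈set)
final: {1,3,4,5}; accept 1 in set

Answer: ACCEPT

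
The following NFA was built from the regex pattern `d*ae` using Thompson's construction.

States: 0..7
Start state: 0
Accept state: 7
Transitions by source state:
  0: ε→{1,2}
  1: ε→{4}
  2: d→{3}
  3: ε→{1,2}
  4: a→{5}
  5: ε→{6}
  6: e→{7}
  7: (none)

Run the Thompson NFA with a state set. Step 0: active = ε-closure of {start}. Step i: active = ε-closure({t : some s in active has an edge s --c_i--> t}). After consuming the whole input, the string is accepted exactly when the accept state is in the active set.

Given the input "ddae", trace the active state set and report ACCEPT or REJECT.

Answer: ACCEPT

Steps:
start: ε-closure({0}) = {0,1,2,4}
'd' @ 1: {1,2,3,4}
'd' @ 2: {1,2,3,4}
'a' @ 3: {5,6}
'e' @ 4: {7}  [accepting]
end set {7} — state 7 in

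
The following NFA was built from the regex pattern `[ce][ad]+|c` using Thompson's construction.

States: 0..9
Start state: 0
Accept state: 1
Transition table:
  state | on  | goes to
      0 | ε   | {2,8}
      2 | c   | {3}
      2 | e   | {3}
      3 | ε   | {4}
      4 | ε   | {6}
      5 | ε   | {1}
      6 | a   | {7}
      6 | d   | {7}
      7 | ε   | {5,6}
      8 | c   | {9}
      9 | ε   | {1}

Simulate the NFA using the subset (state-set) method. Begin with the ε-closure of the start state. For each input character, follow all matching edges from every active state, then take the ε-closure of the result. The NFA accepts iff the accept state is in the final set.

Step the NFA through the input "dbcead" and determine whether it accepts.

Answer: REJECT

Derivation:
S₀ = ε-closure({0}) = {0,2,8}
'd' @ 1: {}  — dead — no transitions
rest 'bcead' ignored (set empty)
final: {}; accept 1 not in set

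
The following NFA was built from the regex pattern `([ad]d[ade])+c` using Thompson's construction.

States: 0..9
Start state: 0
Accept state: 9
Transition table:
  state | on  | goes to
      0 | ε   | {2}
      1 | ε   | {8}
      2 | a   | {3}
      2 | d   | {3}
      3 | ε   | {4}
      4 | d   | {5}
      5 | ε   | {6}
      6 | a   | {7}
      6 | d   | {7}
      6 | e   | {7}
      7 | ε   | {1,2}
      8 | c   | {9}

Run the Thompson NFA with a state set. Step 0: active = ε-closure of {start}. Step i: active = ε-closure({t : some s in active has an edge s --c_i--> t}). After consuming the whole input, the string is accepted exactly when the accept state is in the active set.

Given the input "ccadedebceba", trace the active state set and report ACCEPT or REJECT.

initial (ε-close {0}): {0,2}
'c' @ 1: {}  — no active states
rest 'cadedebceba' ignored (set empty)
final: {}; accept 9 not in set

Answer: REJECT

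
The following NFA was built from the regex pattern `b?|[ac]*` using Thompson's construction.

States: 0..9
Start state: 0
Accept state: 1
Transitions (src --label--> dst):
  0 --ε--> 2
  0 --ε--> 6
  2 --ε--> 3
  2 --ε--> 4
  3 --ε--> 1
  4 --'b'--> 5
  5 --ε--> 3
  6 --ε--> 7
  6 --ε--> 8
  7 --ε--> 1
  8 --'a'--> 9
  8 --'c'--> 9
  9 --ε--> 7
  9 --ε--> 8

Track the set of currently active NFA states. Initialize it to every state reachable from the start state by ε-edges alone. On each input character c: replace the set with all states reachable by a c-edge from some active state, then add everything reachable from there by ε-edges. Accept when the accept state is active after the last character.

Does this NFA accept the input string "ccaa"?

Answer: ACCEPT

Steps:
S₀ = ε-closure({0}) = {0,1,2,3,4,6,7,8}
'c' @ 1: {1,7,8,9}  (accept∈set)
'c' @ 2: {1,7,8,9}  (accept∈set)
'a' @ 3: {1,7,8,9}  (accept∈set)
'a' @ 4: {1,7,8,9}  (accept∈set)
end set {1,7,8,9} — state 1 in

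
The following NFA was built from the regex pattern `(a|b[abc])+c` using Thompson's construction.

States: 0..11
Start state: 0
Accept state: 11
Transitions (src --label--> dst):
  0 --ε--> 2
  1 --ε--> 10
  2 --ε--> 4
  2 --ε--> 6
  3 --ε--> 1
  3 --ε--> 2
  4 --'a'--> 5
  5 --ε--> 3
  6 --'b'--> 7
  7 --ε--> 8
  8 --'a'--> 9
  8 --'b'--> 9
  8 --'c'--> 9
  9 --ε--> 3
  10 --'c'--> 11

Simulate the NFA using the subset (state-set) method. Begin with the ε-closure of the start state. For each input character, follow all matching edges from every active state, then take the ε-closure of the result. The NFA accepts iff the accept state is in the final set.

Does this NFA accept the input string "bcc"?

S₀ = ε-closure({0}) = {0,2,4,6}
'b' @ 1: {7,8}
'c' @ 2: {1,2,3,4,6,9,10}
'c' @ 3: {11}  (accept∈set)
end set {11} — state 11 in

Answer: ACCEPT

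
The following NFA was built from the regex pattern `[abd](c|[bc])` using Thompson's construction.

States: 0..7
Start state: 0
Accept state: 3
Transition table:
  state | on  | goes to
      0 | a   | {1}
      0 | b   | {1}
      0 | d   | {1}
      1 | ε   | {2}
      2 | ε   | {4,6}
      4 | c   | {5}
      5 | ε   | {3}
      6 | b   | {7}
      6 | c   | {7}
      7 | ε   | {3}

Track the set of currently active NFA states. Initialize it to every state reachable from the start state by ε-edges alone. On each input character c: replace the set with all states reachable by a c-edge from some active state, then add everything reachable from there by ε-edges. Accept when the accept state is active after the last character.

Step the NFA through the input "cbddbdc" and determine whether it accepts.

Answer: REJECT

Trace:
initial (ε-close {0}): {0}
'c' @ 1: {}  — no active states
rest 'bddbdc' ignored (set empty)
final: {}; accept 3 not in set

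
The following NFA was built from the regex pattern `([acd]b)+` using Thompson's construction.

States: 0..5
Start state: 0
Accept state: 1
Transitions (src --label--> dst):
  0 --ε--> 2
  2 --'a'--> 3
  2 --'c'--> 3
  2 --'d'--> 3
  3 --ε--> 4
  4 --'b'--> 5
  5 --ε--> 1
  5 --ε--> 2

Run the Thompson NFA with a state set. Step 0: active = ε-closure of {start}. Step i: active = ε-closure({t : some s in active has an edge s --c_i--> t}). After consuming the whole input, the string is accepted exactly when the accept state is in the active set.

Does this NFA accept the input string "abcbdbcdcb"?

S₀ = ε-closure({0}) = {0,2}
'a' @ 1: {3,4}
'b' @ 2: {1,2,5}  [accepting]
'c' @ 3: {3,4}
'b' @ 4: {1,2,5}  [accepting]
'd' @ 5: {3,4}
'b' @ 6: {1,2,5}  [accepting]
'c' @ 7: {3,4}
'd' @ 8: {}  — state set empty
rest 'cb' ignored (set empty)
final: {}; accept 1 not in set

Answer: REJECT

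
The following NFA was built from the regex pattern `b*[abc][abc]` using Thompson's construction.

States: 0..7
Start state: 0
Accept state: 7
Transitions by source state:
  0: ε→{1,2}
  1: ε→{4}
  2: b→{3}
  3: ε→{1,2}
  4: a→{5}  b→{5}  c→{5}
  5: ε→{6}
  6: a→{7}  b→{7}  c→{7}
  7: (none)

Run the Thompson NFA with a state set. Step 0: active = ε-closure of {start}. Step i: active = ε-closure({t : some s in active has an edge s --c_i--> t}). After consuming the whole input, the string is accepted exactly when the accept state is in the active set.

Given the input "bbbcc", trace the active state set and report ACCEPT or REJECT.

start: ε-closure({0}) = {0,1,2,4}
'b' @ 1: {1,2,3,4,5,6}
'b' @ 2: {1,2,3,4,5,6,7}  ✓accept
'b' @ 3: {1,2,3,4,5,6,7}  ✓accept
'c' @ 4: {5,6,7}  ✓accept
'c' @ 5: {7}  ✓accept
end set {7} — state 7 in

Answer: ACCEPT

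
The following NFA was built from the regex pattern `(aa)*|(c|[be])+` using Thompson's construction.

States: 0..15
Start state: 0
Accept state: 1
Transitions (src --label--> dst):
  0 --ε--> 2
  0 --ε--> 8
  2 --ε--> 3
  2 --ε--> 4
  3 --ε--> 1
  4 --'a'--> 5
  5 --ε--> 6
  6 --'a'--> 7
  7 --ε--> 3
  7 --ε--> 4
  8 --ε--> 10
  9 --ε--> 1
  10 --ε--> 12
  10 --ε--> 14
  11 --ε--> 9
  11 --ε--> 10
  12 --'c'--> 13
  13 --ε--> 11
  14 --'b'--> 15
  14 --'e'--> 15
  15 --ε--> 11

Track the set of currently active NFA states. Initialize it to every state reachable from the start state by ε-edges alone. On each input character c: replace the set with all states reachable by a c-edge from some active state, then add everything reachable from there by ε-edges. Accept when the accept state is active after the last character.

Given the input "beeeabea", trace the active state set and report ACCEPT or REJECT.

start: ε-closure({0}) = {0,1,2,3,4,8,10,12,14}
'b' @ 1: {1,9,10,11,12,14,15}  ✓accept
'e' @ 2: {1,9,10,11,12,14,15}  ✓accept
'e' @ 3: {1,9,10,11,12,14,15}  ✓accept
'e' @ 4: {1,9,10,11,12,14,15}  ✓accept
'a' @ 5: {}  — state set empty
rest 'bea' ignored (set empty)
final: {}; accept 1 not in set

Answer: REJECT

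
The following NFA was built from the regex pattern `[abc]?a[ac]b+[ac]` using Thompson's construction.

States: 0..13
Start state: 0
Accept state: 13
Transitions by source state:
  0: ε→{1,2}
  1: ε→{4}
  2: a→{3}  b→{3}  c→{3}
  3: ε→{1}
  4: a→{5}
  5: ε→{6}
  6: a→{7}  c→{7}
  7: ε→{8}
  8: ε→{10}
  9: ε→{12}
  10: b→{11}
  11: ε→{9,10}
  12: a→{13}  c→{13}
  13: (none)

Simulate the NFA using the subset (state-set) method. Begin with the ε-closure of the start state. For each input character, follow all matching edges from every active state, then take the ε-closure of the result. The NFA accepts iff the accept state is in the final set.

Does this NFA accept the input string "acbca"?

S₀ = ε-closure({0}) = {0,1,2,4}
'a' @ 1: {1,3,4,5,6}
'c' @ 2: {7,8,10}
'b' @ 3: {9,10,11,12}
'c' @ 4: {13}  [accepting]
'a' @ 5: {}  — no active states
end set {} — state 13 not in

Answer: REJECT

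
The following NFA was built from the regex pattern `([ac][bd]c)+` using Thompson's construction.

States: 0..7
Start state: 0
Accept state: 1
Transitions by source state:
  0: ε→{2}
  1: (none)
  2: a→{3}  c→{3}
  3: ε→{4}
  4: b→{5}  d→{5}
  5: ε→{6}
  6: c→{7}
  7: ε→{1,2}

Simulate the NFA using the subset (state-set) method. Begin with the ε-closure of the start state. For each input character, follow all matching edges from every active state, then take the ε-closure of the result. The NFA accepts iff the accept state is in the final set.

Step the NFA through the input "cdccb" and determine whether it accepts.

Answer: REJECT

Derivation:
S₀ = ε-closure({0}) = {0,2}
'c' @ 1: {3,4}
'd' @ 2: {5,6}
'c' @ 3: {1,2,7}  (accept∈set)
'c' @ 4: {3,4}
'b' @ 5: {5,6}
after full input: {5,6}  (accept=1 not in)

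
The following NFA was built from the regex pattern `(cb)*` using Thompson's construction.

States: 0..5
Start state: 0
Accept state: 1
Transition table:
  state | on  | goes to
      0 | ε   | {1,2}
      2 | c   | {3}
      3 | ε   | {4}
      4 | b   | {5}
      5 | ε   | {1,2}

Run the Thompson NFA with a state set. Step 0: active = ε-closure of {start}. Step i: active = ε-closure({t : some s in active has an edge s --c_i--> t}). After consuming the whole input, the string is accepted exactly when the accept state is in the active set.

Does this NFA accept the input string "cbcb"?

start: ε-closure({0}) = {0,1,2}
'c' @ 1: {3,4}
'b' @ 2: {1,2,5}  [accepting]
'c' @ 3: {3,4}
'b' @ 4: {1,2,5}  [accepting]
end set {1,2,5} — state 1 in

Answer: ACCEPT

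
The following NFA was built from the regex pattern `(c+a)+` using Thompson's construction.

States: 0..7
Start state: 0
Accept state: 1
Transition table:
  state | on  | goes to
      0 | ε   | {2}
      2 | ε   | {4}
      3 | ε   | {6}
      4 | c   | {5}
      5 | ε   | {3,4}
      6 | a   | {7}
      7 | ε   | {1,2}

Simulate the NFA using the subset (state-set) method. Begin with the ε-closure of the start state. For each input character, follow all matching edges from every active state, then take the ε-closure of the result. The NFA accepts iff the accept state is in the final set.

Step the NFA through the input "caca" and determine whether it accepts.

initial (ε-close {0}): {0,2,4}
'c' @ 1: {3,4,5,6}
'a' @ 2: {1,2,4,7}  (accept∈set)
'c' @ 3: {3,4,5,6}
'a' @ 4: {1,2,4,7}  (accept∈set)
after full input: {1,2,4,7}  (accept=1 in)

Answer: ACCEPT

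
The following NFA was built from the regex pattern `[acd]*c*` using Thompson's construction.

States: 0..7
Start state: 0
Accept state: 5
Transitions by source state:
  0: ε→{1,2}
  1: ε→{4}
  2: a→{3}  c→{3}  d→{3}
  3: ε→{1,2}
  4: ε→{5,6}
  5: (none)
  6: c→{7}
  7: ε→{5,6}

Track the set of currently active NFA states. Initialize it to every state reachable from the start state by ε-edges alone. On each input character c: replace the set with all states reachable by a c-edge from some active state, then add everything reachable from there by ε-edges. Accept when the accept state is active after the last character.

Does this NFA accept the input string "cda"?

Answer: ACCEPT

Trace:
initial (ε-close {0}): {0,1,2,4,5,6}
'c' @ 1: {1,2,3,4,5,6,7}  ✓accept
'd' @ 2: {1,2,3,4,5,6}  ✓accept
'a' @ 3: {1,2,3,4,5,6}  ✓accept
after full input: {1,2,3,4,5,6}  (accept=5 in)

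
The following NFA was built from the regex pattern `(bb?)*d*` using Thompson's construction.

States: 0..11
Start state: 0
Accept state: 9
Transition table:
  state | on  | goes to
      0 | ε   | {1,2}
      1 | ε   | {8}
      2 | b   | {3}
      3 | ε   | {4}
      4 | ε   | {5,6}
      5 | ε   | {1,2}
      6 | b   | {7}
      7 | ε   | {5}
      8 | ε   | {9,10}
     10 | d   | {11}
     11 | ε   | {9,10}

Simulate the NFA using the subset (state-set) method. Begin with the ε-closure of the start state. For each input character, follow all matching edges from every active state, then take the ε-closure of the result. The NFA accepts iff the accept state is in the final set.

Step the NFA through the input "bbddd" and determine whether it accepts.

Answer: ACCEPT

Steps:
initial (ε-close {0}): {0,1,2,8,9,10}
'b' @ 1: {1,2,3,4,5,6,8,9,10}  [accepting]
'b' @ 2: {1,2,3,4,5,6,7,8,9,10}  [accepting]
'd' @ 3: {9,10,11}  [accepting]
'd' @ 4: {9,10,11}  [accepting]
'd' @ 5: {9,10,11}  [accepting]
final: {9,10,11}; accept 9 in set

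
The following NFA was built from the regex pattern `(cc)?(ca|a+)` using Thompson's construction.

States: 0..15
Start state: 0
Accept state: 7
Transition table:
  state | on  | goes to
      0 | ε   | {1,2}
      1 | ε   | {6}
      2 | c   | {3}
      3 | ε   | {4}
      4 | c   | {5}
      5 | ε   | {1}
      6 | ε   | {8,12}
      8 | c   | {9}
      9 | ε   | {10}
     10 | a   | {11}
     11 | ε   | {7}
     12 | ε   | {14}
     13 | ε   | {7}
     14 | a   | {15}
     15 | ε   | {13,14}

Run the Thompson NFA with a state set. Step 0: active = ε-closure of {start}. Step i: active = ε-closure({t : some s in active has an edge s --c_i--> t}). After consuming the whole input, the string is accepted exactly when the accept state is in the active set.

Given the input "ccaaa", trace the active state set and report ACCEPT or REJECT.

Answer: ACCEPT

Steps:
start: ε-closure({0}) = {0,1,2,6,8,12,14}
'c' @ 1: {3,4,9,10}
'c' @ 2: {1,5,6,8,12,14}
'a' @ 3: {7,13,14,15}  ✓accept
'a' @ 4: {7,13,14,15}  ✓accept
'a' @ 5: {7,13,14,15}  ✓accept
after full input: {7,13,14,15}  (accept=7 in)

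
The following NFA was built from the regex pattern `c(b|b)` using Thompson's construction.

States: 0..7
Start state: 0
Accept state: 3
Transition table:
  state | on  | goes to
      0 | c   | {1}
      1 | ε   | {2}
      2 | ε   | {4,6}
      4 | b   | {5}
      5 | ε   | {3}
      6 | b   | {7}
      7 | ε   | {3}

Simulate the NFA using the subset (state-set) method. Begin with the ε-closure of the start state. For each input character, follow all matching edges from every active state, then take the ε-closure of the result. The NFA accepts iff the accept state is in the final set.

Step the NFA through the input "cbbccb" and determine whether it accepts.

start: ε-closure({0}) = {0}
'c' @ 1: {1,2,4,6}
'b' @ 2: {3,5,7}  [accepting]
'b' @ 3: {}  — dead — no transitions
rest 'ccb' ignored (set empty)
end set {} — state 3 not in

Answer: REJECT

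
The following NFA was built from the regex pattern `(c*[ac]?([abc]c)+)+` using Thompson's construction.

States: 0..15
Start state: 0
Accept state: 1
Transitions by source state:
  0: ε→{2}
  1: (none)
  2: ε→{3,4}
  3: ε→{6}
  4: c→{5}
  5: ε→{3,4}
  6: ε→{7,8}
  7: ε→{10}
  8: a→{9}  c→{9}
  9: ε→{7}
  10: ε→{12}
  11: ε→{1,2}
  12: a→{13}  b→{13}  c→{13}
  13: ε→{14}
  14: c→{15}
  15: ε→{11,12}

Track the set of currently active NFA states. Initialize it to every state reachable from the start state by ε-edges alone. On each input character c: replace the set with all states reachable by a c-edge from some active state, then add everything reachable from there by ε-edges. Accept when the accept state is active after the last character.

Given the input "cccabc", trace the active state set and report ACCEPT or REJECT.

start: ε-closure({0}) = {0,2,3,4,6,7,8,10,12}
'c' @ 1: {3,4,5,6,7,8,9,10,12,13,14}
'c' @ 2: {1,2,3,4,5,6,7,8,9,10,11,12,13,14,15}  (accept∈set)
'c' @ 3: {1,2,3,4,5,6,7,8,9,10,11,12,13,14,15}  (accept∈set)
'a' @ 4: {7,9,10,12,13,14}
'b' @ 5: {13,14}
'c' @ 6: {1,2,3,4,6,7,8,10,11,12,15}  (accept∈set)
end set {1,2,3,4,6,7,8,10,11,12,15} — state 1 in

Answer: ACCEPT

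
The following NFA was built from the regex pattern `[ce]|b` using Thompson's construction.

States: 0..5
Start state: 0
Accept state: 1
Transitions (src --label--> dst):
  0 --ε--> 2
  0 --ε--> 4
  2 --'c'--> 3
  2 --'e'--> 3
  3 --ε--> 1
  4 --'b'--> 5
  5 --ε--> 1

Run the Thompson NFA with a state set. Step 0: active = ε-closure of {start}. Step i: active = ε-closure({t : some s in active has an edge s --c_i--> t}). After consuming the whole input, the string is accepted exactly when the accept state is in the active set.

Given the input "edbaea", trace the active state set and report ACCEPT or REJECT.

initial (ε-close {0}): {0,2,4}
'e' @ 1: {1,3}  ✓accept
'd' @ 2: {}  — state set empty
rest 'baea' ignored (set empty)
after full input: {}  (accept=1 not in)

Answer: REJECT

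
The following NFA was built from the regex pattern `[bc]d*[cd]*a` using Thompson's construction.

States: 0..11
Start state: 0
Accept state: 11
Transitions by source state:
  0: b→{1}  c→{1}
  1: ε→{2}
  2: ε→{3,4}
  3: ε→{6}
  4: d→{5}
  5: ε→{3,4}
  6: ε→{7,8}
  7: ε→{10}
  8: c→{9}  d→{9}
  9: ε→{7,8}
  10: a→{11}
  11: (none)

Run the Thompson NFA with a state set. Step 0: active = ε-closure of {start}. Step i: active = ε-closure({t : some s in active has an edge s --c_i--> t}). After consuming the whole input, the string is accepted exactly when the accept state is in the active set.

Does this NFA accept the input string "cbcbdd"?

start: ε-closure({0}) = {0}
'c' @ 1: {1,2,3,4,6,7,8,10}
'b' @ 2: {}  — state set empty
rest 'cbdd' ignored (set empty)
after full input: {}  (accept=11 not in)

Answer: REJECT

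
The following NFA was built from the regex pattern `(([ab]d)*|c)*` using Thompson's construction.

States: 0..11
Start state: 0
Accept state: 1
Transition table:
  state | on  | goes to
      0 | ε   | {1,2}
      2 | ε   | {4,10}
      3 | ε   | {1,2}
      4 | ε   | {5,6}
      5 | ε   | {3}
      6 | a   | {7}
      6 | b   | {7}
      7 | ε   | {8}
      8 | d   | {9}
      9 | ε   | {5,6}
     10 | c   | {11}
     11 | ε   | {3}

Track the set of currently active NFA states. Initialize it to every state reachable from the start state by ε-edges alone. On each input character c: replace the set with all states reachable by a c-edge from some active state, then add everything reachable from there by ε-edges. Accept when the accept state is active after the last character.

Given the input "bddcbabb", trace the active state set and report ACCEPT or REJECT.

initial (ε-close {0}): {0,1,2,3,4,5,6,10}
'b' @ 1: {7,8}
'd' @ 2: {1,2,3,4,5,6,9,10}  [accepting]
'd' @ 3: {}  — state set empty
rest 'cbabb' ignored (set empty)
final: {}; accept 1 not in set

Answer: REJECT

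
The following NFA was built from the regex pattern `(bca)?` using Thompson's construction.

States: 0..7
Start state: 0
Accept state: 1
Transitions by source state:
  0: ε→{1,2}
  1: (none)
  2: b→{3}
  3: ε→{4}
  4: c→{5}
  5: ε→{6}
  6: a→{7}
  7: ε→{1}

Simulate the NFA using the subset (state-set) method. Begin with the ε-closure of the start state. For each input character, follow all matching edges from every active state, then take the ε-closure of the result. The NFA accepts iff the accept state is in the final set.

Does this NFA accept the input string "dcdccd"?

Answer: REJECT

Trace:
S₀ = ε-closure({0}) = {0,1,2}
'd' @ 1: {}  — state set empty
rest 'cdccd' ignored (set empty)
after full input: {}  (accept=1 not in)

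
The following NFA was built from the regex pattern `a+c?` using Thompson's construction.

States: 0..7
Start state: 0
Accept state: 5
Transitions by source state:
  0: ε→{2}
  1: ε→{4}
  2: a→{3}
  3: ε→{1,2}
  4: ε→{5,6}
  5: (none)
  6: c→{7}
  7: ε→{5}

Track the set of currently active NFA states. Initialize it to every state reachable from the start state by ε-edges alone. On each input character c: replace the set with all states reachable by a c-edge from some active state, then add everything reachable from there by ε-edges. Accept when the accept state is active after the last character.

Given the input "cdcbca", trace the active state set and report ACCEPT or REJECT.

S₀ = ε-closure({0}) = {0,2}
'c' @ 1: {}  — state set empty
rest 'dcbca' ignored (set empty)
final: {}; accept 5 not in set

Answer: REJECT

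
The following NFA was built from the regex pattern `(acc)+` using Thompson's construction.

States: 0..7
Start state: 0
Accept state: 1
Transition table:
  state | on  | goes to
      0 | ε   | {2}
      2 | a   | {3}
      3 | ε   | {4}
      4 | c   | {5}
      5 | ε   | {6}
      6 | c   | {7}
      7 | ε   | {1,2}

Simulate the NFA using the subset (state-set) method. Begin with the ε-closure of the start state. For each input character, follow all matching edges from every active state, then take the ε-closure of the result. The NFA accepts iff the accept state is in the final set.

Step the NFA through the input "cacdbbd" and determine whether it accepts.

Answer: REJECT

Trace:
S₀ = ε-closure({0}) = {0,2}
'c' @ 1: {}  — no active states
rest 'acdbbd' ignored (set empty)
after full input: {}  (accept=1 not in)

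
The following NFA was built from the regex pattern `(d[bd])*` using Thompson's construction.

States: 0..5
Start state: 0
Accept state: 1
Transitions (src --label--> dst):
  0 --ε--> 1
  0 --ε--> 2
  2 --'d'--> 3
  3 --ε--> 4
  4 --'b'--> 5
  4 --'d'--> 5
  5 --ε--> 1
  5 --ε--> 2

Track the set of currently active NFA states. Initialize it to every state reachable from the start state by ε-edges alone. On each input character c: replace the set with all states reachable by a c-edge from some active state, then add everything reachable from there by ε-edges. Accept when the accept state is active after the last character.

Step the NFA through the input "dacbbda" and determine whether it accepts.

S₀ = ε-closure({0}) = {0,1,2}
'd' @ 1: {3,4}
'a' @ 2: {}  — dead — no transitions
rest 'cbbda' ignored (set empty)
final: {}; accept 1 not in set

Answer: REJECT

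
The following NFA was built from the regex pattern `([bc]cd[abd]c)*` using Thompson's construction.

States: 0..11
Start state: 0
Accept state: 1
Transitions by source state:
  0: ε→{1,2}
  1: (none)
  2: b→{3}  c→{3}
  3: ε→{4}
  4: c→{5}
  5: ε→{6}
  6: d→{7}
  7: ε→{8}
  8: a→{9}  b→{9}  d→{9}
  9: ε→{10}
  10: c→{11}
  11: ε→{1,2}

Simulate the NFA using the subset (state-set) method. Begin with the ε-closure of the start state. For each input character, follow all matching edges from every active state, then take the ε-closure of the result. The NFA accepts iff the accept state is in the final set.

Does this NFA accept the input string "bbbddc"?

Answer: REJECT

Trace:
initial (ε-close {0}): {0,1,2}
'b' @ 1: {3,4}
'b' @ 2: {}  — state set empty
rest 'bddc' ignored (set empty)
end set {} — state 1 not in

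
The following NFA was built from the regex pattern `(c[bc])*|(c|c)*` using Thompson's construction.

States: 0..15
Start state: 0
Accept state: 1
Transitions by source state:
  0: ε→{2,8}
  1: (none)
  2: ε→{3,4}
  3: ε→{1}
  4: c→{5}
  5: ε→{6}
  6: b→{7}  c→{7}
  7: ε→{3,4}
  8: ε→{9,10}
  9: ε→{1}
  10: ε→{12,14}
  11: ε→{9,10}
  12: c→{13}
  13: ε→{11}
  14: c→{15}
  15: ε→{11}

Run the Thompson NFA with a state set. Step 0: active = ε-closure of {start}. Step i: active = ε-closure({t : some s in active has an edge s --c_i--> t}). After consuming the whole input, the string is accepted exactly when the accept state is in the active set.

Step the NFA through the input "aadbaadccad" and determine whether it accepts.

Answer: REJECT

Derivation:
initial (ε-close {0}): {0,1,2,3,4,8,9,10,12,14}
'a' @ 1: {}  — no active states
rest 'adbaadccad' ignored (set empty)
after full input: {}  (accept=1 not in)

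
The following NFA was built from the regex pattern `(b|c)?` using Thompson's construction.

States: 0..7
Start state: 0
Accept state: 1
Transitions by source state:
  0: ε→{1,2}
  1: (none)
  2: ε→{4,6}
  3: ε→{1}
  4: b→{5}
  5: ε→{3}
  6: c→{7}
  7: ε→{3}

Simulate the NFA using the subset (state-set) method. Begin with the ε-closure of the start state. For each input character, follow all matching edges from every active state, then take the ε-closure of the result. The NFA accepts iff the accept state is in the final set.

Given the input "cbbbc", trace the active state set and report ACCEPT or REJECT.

start: ε-closure({0}) = {0,1,2,4,6}
'c' @ 1: {1,3,7}  [accepting]
'b' @ 2: {}  — state set empty
rest 'bbc' ignored (set empty)
final: {}; accept 1 not in set

Answer: REJECT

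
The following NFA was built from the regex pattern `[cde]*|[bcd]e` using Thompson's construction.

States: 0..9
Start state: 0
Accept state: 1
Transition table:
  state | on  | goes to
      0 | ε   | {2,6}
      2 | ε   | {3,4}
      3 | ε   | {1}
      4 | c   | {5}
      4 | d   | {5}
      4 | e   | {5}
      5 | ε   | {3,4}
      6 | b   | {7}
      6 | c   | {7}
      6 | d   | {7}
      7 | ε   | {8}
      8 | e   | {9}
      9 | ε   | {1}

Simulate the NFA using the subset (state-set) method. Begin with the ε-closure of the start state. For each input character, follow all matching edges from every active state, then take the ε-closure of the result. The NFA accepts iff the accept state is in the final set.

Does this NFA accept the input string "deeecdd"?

Answer: ACCEPT

Trace:
S₀ = ε-closure({0}) = {0,1,2,3,4,6}
'd' @ 1: {1,3,4,5,7,8}  [accepting]
'e' @ 2: {1,3,4,5,9}  [accepting]
'e' @ 3: {1,3,4,5}  [accepting]
'e' @ 4: {1,3,4,5}  [accepting]
'c' @ 5: {1,3,4,5}  [accepting]
'd' @ 6: {1,3,4,5}  [accepting]
'd' @ 7: {1,3,4,5}  [accepting]
final: {1,3,4,5}; accept 1 in set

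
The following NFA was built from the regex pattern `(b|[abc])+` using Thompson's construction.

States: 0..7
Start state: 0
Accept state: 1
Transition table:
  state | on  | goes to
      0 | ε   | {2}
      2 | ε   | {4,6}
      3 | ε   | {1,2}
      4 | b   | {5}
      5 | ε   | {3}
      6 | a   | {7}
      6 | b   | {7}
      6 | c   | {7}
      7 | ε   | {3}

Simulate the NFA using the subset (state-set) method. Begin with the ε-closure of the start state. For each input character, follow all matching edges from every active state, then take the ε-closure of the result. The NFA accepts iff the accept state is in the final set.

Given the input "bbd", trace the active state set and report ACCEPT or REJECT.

Answer: REJECT

Trace:
S₀ = ε-closure({0}) = {0,2,4,6}
'b' @ 1: {1,2,3,4,5,6,7}  ✓accept
'b' @ 2: {1,2,3,4,5,6,7}  ✓accept
'd' @ 3: {}  — state set empty
end set {} — state 1 not in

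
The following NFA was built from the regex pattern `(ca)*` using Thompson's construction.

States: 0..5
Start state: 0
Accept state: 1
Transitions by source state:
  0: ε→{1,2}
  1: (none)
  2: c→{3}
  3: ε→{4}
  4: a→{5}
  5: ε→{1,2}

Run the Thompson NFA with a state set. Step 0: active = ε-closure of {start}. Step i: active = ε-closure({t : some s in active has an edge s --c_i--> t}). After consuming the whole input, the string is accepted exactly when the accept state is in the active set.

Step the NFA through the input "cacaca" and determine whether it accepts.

S₀ = ε-closure({0}) = {0,1,2}
'c' @ 1: {3,4}
'a' @ 2: {1,2,5}  [accepting]
'c' @ 3: {3,4}
'a' @ 4: {1,2,5}  [accepting]
'c' @ 5: {3,4}
'a' @ 6: {1,2,5}  [accepting]
end set {1,2,5} — state 1 in

Answer: ACCEPT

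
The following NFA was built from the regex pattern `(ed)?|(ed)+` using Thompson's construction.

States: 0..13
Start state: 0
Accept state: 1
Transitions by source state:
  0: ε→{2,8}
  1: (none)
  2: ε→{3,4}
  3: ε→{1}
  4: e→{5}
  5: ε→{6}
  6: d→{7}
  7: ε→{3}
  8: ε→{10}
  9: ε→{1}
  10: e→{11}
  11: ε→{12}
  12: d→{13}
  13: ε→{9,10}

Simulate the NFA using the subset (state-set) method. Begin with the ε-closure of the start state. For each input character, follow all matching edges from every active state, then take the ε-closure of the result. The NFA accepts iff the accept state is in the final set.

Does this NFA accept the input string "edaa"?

Answer: REJECT

Steps:
S₀ = ε-closure({0}) = {0,1,2,3,4,8,10}
'e' @ 1: {5,6,11,12}
'd' @ 2: {1,3,7,9,10,13}  ✓accept
'a' @ 3: {}  — no active states
rest 'a' ignored (set empty)
after full input: {}  (accept=1 not in)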